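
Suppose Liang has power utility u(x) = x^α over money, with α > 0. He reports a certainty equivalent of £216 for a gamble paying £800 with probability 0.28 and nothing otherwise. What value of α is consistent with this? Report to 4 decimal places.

α ≈ 0.9722

Since u(0) = 0, the lottery's EU is 0.28·800^α.
Equating: 216^α = 0.28·800^α, i.e. 0.2700^α = 0.28.
Taking logs: α·ln(216/800) = ln(0.28), so α = -1.2729657 / -1.3093333 ≈ 0.9722.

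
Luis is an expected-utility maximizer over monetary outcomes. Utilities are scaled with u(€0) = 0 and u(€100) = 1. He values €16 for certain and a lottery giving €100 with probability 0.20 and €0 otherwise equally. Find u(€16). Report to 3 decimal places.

The indifference gives u(€16) = 0.20·u(€100) + 0.80·u(€0) = 0.20·1 + 0.80·0 = 0.20.

0.200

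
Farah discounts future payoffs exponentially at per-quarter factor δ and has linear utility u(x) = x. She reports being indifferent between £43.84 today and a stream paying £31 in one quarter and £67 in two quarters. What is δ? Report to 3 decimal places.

Equating present values: 43.84 = 31δ + 67δ².
Rearranged: 67δ² + 31δ − 43.84 = 0.
δ = (−31 + √(31² + 4·67·43.84)) / (2·67) = (−31 + √12710.12) / 134 ≈ 0.610.

δ ≈ 0.610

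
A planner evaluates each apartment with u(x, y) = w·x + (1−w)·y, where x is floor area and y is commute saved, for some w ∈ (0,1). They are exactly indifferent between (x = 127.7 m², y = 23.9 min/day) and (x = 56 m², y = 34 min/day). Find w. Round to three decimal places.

w = 0.123

u(127.7,23.9) = u(56,34) means w·127.7 + (1−w)·23.9 = w·56 + (1−w)·34.
Rearranging, 71.7·w − 10.1·(1−w) = 0.
The marginal rate of substitution is 10.1/71.7, so w = 10.1/(71.7+10.1) = 0.123.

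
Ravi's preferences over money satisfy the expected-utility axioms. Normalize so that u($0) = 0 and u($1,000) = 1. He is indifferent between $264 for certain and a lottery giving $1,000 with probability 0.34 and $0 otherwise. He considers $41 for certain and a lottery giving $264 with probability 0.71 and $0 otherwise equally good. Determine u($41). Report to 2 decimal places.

0.24

From the first indifference, u($264) = 0.34·u($1,000) + 0.66·u($0) = 0.34·1 + 0.66·0 = 0.34.
The second indifference gives u($41) = 0.71·u($264) + 0.29·u($0) = 0.71·0.34 + 0.29·0.00 = 0.2414.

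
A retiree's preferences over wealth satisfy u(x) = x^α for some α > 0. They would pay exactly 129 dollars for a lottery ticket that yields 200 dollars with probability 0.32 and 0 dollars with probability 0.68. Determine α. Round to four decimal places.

α ≈ 2.5985

EU(lottery) = 0.32·200^α + 0.68·0 = 0.32·200^α.
Setting u(129) equal to that: 129^α = 0.32·200^α ⇒ (129/200)^α = 0.32.
α = ln(0.32) / ln(129/200) = -1.1394343/-0.4385050 ≈ 2.5985.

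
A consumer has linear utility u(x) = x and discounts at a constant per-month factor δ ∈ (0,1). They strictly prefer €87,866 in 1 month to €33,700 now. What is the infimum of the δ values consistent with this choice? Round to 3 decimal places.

Comparing present values: 33700 < δ·87866.
Dividing through by 87866 gives δ > 0.38354.

δ > 0.384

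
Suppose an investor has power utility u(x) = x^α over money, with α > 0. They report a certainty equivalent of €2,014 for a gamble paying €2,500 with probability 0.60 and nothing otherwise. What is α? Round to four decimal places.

α ≈ 2.3631

Since u(0) = 0, the lottery's EU is 0.60·2500^α.
Setting u(2014) equal to that: 2014^α = 0.60·2500^α ⇒ (2014/2500)^α = 0.60.
Take logs: α = ln 0.60 / ln(2014/2500) ≈ 2.363096.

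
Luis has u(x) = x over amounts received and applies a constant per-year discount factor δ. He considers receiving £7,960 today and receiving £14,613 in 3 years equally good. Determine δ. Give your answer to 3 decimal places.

δ ≈ 0.817

The payoff in 3 years is discounted by δ^3, so u(7960) = δ^3·u(14613) and δ^3 = u(7960)/u(14613).
With u(x) = x: δ^3 = 7960/14613 = 0.54472.
Hence δ = (0.54472)^(1/3) = 0.81669.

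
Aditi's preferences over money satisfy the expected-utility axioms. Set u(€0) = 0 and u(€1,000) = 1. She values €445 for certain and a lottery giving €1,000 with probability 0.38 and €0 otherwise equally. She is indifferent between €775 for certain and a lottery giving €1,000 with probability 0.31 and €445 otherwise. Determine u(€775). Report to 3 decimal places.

The first gamble pins u(€445): it must equal 0.38·1 + 0.62·0 = 0.38.
Then u(€775) = 0.31·u(€1,000) + 0.69·u(€445) = 0.31·1.00 + 0.69·0.38 = 0.5722.

0.572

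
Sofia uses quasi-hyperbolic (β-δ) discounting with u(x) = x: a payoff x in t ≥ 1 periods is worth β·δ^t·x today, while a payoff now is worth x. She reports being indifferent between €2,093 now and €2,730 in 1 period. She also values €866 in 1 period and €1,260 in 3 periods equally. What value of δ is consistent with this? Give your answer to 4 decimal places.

The second indifference involves only future payoffs, so β cancels: β·δ^1·866 = β·δ^3·1260, giving δ^2 = 866/1260 = 0.68730, so δ = 0.82904.

δ ≈ 0.8290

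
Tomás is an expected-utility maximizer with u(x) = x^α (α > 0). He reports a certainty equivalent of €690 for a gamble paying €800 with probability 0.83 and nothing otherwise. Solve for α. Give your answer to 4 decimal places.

α ≈ 1.2597

The lottery's expected utility is 0.83·u(800) + 0.17·u(0) = 0.83·800^α (since u(0) = 0 for α > 0).
Equating: 690^α = 0.83·800^α, i.e. 0.8625^α = 0.83.
Taking logs: α·ln(690/800) = ln(0.83), so α = -0.1863296 / -0.1479201 ≈ 1.2597.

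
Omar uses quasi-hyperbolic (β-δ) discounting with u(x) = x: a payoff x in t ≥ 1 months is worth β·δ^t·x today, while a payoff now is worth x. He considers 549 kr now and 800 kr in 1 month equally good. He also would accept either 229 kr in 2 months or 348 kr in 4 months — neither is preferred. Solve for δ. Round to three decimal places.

From the later pair, β·δ^2·229 = β·δ^4·348; dividing through, δ^2 = 229/348 = 0.65805, so δ = 0.81120.

δ ≈ 0.811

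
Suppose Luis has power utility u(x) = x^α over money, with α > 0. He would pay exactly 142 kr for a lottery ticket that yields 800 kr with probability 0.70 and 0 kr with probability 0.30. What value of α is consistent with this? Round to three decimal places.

α ≈ 0.206

Since u(0) = 0, the lottery's EU is 0.70·800^α.
Setting u(142) equal to that: 142^α = 0.70·800^α ⇒ (142/800)^α = 0.70.
α = ln(0.70) / ln(142/800) = -0.356675/-1.728785 ≈ 0.206.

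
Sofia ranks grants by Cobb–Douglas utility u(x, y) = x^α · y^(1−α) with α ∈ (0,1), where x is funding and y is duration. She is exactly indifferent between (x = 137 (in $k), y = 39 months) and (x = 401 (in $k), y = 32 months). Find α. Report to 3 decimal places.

α ≈ 0.156

Indifference: 137^α · 39^(1−α) = 401^α · 32^(1−α).
(137/401)^α = (32/39)^(1−α); take logs: α·ln(137/401) = (1−α)·ln(32/39), i.e. α·-1.073981 = (1−α)·-0.197826.
With A = -1.073981 and B = -0.197826: α·A = (1−α)·B, so α = B/(A+B) = -0.197826/-1.271807 ≈ 0.156.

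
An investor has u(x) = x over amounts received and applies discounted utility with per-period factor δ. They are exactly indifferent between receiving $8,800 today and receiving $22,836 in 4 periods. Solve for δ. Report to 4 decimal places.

Equating discounted utilities: u(8800) = δ^4·u(22836) ⇒ δ^4 = u(8800)/u(22836).
With u(x) = x: δ^4 = 8800/22836 = 0.38536.
Taking the 4th root: δ = 0.38536^(1/4) ≈ 0.7879.

δ ≈ 0.7879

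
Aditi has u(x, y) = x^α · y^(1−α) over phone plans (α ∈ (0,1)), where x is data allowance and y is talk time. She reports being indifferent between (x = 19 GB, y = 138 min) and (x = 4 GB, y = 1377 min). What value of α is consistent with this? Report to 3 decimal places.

α ≈ 0.596

The Cobb–Douglas utilities coincide, so 19^α·138^(1−α) = 4^α·1377^(1−α).
(19/4)^α = (1377/138)^(1−α); take logs: α·ln(19/4) = (1−α)·ln(1377/138), i.e. α·1.558145 = (1−α)·2.300409.
Thus α·(3.858554) = 2.300409, so α = 2.300409/3.858554 ≈ 0.596.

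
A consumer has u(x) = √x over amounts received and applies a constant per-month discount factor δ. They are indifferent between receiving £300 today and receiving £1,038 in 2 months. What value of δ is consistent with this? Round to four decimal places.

Indifference means u(300) = δ^2 · u(1038), so δ^2 = u(300)/u(1038).
With u(x) = √x: δ^2 = √300/√1038 = √(300/1038) = 0.53760.
Taking the square root: δ = 0.53760^(1/2) ≈ 0.7332.

δ ≈ 0.7332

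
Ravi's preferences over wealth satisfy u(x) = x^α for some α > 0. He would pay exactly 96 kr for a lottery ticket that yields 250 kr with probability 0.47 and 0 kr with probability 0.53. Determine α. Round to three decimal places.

α ≈ 0.789

EU(lottery) = 0.47·250^α + 0.53·0 = 0.47·250^α.
Indifference: 96^α = 0.47·250^α, so (96/250)^α = 0.47.
α = ln(0.47) / ln(96/250) = -0.755023/-0.957113 ≈ 0.789.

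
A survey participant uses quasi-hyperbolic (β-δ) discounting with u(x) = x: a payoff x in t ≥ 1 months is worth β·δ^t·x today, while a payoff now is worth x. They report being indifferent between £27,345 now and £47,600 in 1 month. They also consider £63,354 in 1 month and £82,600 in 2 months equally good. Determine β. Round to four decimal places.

β ≈ 0.7490

From the later pair, β·δ^1·63354 = β·δ^2·82600; dividing through, δ = 63354/82600 = 0.76700.
The first indifference: 27345 = β·δ·47600, so β = 27345/(δ·47600) = 27345/(0.76700·47600) ≈ 0.7490.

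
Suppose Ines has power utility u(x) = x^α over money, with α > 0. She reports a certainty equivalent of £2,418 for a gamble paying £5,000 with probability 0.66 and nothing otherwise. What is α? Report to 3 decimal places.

α ≈ 0.572

The lottery's expected utility is 0.66·u(5000) + 0.34·u(0) = 0.66·5000^α (since u(0) = 0 for α > 0).
Equating: 2418^α = 0.66·5000^α, i.e. 0.4836^α = 0.66.
Take logs: α = ln 0.66 / ln(2418/5000) ≈ 0.57194.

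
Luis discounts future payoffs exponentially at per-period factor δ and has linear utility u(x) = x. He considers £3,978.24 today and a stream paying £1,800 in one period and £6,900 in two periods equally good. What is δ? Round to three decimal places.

δ ≈ 0.640

Present value of the stream is 1800·δ + 6900·δ². Indifference gives 1800δ + 6900δ² = 3978.24.
So 6900δ² + 1800δ − 3978.24 = 0.
δ = (−1800 + √(1800² + 4·6900·3978.24)) / (2·6900) = (−1800 + √113039424.00) / 13800 ≈ 0.640.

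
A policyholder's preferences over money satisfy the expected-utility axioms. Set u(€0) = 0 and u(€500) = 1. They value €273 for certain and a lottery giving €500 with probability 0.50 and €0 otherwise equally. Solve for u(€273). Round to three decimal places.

0.500

The indifference gives u(€273) = 0.50·u(€500) + 0.50·u(€0) = 0.50·1 + 0.50·0 = 0.50.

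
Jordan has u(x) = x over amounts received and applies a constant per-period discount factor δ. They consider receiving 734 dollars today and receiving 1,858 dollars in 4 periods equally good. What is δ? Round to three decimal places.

δ ≈ 0.793

Equating discounted utilities: u(734) = δ^4·u(1858) ⇒ δ^4 = u(734)/u(1858).
With u(x) = x: δ^4 = 734/1858 = 0.39505.
Taking the 4th root: δ = 0.39505^(1/4) ≈ 0.793.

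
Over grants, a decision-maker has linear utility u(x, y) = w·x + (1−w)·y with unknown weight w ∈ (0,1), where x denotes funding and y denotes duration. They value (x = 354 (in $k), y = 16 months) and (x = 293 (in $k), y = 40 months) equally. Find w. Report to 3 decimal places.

w = 0.282

Equating utilities: w·354 + (1−w)·16 = w·293 + (1−w)·40.
Collecting terms: w·61 = (1−w)·24.
The marginal rate of substitution is 24/61, so w = 24/(61+24) = 0.282.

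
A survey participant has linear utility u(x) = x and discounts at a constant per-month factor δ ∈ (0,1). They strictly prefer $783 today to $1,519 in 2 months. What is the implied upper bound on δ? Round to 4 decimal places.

δ < 0.7180

The preference means 783 > δ^2·1519.
So δ^2 < 783/1519 = 0.51547; taking the square root of both positive sides preserves the inequality.
δ < 0.51547^(1/2) = 0.7180.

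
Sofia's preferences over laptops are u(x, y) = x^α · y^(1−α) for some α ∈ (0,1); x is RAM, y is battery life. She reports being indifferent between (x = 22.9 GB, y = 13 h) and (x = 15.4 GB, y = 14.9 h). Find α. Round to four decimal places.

α ≈ 0.2558

Indifference: 22.9^α · 13^(1−α) = 15.4^α · 14.9^(1−α).
Rearrange to (22.9/15.4)^α = (14.9/13)^(1−α) and take logs: α·0.3967694 = (1−α)·0.1364119.
With A = 0.3967694 and B = 0.1364119: α·A = (1−α)·B, so α = B/(A+B) = 0.1364119/0.5331813 ≈ 0.2558.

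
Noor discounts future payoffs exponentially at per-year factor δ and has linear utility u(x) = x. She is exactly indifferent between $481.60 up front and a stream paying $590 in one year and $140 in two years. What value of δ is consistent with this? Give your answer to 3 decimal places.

δ ≈ 0.700

Equating present values: 481.60 = 590δ + 140δ².
So 140δ² + 590δ − 481.60 = 0.
The positive root is δ = [−590 + √(590² + 4·140·481.60)] / (2·140) = (−590 + 786.000)/280 ≈ 0.700.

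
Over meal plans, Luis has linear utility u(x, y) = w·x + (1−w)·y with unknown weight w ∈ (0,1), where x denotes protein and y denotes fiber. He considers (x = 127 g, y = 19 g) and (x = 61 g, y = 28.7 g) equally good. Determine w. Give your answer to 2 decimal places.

w = 0.13

Equating utilities: w·127 + (1−w)·19 = w·61 + (1−w)·28.7.
Collecting terms: w·66 = (1−w)·9.7.
The marginal rate of substitution is 9.7/66, so w = 9.7/(66+9.7) = 0.13.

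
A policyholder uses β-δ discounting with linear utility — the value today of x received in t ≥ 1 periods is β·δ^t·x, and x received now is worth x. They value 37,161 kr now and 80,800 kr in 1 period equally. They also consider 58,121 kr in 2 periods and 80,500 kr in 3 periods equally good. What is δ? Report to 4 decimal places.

The second indifference involves only future payoffs, so β cancels: β·δ^2·58121 = β·δ^3·80500, giving δ = 58121/80500 = 0.72200.

δ ≈ 0.7220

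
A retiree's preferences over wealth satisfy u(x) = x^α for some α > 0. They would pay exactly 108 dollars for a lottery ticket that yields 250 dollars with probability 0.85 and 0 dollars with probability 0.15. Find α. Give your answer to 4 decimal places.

α ≈ 0.1936

EU(lottery) = 0.85·250^α + 0.15·0 = 0.85·250^α.
Indifference: 108^α = 0.85·250^α, so (108/250)^α = 0.85.
Taking logs: α·ln(108/250) = ln(0.85), so α = -0.1625189 / -0.8393297 ≈ 0.1936.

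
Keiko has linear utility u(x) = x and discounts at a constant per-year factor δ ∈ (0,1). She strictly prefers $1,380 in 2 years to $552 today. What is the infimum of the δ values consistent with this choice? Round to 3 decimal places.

δ > 0.632

The preference means 552 < δ^2·1380.
Dividing by 1380: δ^2 > 0.40000. Both sides are positive, so the square root keeps the direction.
δ > (552/1380)^(1/2) ≈ 0.632.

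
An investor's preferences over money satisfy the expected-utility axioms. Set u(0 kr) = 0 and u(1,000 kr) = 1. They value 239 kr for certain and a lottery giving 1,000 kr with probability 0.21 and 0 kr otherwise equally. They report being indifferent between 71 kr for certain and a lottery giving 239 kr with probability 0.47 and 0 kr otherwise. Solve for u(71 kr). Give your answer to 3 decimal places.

The first gamble pins u(239 kr): it must equal 0.21·1 + 0.79·0 = 0.21.
Chaining: u(71 kr) = 0.47·0.21 + 0.53·0.00 = 0.0987.

0.099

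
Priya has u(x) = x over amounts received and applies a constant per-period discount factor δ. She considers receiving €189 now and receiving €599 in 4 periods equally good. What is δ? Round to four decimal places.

Equating discounted utilities: u(189) = δ^4·u(599) ⇒ δ^4 = u(189)/u(599).
With u(x) = x: δ^4 = 189/599 = 0.31553.
Taking the 4th root: δ = 0.31553^(1/4) ≈ 0.7495.

δ ≈ 0.7495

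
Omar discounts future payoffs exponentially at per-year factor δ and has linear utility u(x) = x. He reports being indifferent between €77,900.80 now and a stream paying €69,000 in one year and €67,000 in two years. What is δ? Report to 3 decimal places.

δ ≈ 0.680

The stream is worth 69000δ + 67000δ² today, so 69000δ + 67000δ² = 77900.80.
So 67000δ² + 69000δ − 77900.80 = 0.
δ = (−69000 + √(69000² + 4·67000·77900.80)) / (2·67000) = (−69000 + √25638414400.00) / 134000 ≈ 0.680.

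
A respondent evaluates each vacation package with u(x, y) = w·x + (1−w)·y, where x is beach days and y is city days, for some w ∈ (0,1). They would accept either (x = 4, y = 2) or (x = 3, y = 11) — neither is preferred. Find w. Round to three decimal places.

Indifference: w·4 + (1−w)·2 = w·3 + (1−w)·11.
Collecting terms: w·1 = (1−w)·9.
Hence w = 9/(1+9) = 9/10 = 0.900.

w = 0.900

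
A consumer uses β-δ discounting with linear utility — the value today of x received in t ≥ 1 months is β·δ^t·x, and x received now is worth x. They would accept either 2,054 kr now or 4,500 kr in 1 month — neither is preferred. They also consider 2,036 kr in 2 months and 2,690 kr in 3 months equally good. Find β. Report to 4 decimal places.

β ≈ 0.6031

Both payoffs in the second observation are in the future, so β drops out: δ^2·2036 = δ^3·2690 ⇒ δ = 2036/2690 = 0.75688.
Substituting δ into 2054 = β·δ·4500: β = 2054/(3405.948) ≈ 0.6031.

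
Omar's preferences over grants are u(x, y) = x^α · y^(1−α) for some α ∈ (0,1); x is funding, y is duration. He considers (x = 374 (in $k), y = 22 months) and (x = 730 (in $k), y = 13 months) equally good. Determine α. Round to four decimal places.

α ≈ 0.4403

The Cobb–Douglas utilities coincide, so 374^α·22^(1−α) = 730^α·13^(1−α).
Taking logs: α·ln 374 + (1−α)·ln 22 = α·ln 730 + (1−α)·ln 13, i.e. α·-0.6687887 = (1−α)·-0.5260931.
So α/(1−α) = (-0.5260931)/(-0.6687887) = 0.7866357, and α = 0.7866357/1.7866357 ≈ 0.4403.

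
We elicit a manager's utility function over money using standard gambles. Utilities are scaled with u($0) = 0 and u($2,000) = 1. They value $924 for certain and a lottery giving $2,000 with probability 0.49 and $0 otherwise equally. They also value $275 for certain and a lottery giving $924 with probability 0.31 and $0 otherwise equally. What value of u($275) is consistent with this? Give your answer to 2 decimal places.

0.15

The first gamble pins u($924): it must equal 0.49·1 + 0.51·0 = 0.49.
The second indifference gives u($275) = 0.31·u($924) + 0.69·u($0) = 0.31·0.49 + 0.69·0.00 = 0.1519.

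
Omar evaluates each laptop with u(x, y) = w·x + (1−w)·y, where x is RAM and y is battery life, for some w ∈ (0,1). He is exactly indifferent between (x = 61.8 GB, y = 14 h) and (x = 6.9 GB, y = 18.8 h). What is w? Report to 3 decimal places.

w = 0.080

Equating utilities: w·61.8 + (1−w)·14 = w·6.9 + (1−w)·18.8.
Rearranging, 54.9·w − 4.8·(1−w) = 0.
The marginal rate of substitution is 4.8/54.9, so w = 4.8/(54.9+4.8) = 0.080.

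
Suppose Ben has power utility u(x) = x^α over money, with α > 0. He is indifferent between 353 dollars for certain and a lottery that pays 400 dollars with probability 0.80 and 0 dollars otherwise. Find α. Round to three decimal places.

α ≈ 1.785

The lottery's expected utility is 0.80·u(400) + 0.20·u(0) = 0.80·400^α (since u(0) = 0 for α > 0).
Setting u(353) equal to that: 353^α = 0.80·400^α ⇒ (353/400)^α = 0.80.
α = ln(0.80) / ln(353/400) = -0.223144/-0.124996 ≈ 1.785.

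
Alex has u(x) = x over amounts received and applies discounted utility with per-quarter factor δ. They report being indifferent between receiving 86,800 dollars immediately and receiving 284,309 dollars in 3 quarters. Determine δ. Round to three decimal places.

δ ≈ 0.673

Equating discounted utilities: u(86800) = δ^3·u(284309) ⇒ δ^3 = u(86800)/u(284309).
With u(x) = x: δ^3 = 86800/284309 = 0.30530.
So δ = 0.30530^(1/3) ≈ 0.673.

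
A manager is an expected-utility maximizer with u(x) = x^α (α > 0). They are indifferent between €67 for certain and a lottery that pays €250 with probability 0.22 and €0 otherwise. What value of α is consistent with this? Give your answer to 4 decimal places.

EU(lottery) = 0.22·250^α + 0.78·0 = 0.22·250^α.
Indifference: 67^α = 0.22·250^α, so (67/250)^α = 0.22.
Take logs: α = ln 0.22 / ln(67/250) ≈ 1.149882.

α ≈ 1.1499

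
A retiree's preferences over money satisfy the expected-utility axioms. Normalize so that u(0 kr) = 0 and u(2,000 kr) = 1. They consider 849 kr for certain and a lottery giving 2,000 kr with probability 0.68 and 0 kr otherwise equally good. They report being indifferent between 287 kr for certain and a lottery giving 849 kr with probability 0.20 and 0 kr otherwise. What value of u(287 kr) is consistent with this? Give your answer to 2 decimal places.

0.14

The first gamble pins u(849 kr): it must equal 0.68·1 + 0.32·0 = 0.68.
Then u(287 kr) = 0.20·u(849 kr) + 0.80·u(0 kr) = 0.20·0.68 + 0.80·0.00 = 0.1360.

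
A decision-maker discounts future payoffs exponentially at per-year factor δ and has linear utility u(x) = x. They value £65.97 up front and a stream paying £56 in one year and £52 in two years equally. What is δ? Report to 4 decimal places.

δ ≈ 0.7100

Present value of the stream is 56·δ + 52·δ². Indifference gives 56δ + 52δ² = 65.97.
So 52δ² + 56δ − 65.97 = 0.
δ = (−56 + √(56² + 4·52·65.97)) / (2·52) = (−56 + √16857.76) / 104 ≈ 0.7100.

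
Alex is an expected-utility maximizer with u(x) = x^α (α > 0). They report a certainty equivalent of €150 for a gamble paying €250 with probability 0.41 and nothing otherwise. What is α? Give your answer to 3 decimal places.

Since u(0) = 0, the lottery's EU is 0.41·250^α.
Equating: 150^α = 0.41·250^α, i.e. 0.6000^α = 0.41.
Take logs: α = ln 0.41 / ln(150/250) ≈ 1.74541.

α ≈ 1.745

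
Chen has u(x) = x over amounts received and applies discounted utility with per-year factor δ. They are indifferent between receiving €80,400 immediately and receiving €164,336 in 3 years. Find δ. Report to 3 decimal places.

δ ≈ 0.788

Indifference means u(80400) = δ^3 · u(164336), so δ^3 = u(80400)/u(164336).
With u(x) = x: δ^3 = 80400/164336 = 0.48924.
Hence δ = (0.48924)^(1/3) = 0.78797.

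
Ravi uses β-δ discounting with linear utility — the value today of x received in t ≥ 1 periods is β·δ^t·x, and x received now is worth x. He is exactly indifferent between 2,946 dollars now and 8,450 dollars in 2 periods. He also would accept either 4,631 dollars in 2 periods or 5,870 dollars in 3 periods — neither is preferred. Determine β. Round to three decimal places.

The second indifference involves only future payoffs, so β cancels: β·δ^2·4631 = β·δ^3·5870, giving δ = 4631/5870 = 0.78893.
The first indifference: 2946 = β·δ^2·8450, so β = 2946/(δ^2·8450) = 2946/(0.62241·8450) ≈ 0.560.

β ≈ 0.560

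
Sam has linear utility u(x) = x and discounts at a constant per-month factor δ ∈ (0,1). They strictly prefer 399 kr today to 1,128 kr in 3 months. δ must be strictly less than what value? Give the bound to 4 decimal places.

δ < 0.7072

Comparing present values: 399 > δ^3·1128.
So δ^3 < 399/1128 = 0.35372; taking the cube root of both positive sides preserves the inequality.
δ < (399/1128)^(1/3) ≈ 0.7072.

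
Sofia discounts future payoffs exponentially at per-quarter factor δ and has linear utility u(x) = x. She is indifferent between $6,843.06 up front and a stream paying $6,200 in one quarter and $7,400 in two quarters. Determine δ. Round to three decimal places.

δ ≈ 0.630

Present value of the stream is 6200·δ + 7400·δ². Indifference gives 6200δ + 7400δ² = 6843.06.
So 7400δ² + 6200δ − 6843.06 = 0.
δ = (−6200 + √(6200² + 4·7400·6843.06)) / (2·7400) = (−6200 + √240994576.00) / 14800 ≈ 0.630.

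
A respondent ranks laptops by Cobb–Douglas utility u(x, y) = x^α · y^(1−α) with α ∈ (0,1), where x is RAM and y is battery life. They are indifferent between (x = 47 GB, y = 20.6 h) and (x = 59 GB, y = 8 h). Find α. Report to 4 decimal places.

α ≈ 0.8062

Indifference: 47^α · 20.6^(1−α) = 59^α · 8^(1−α).
(47/59)^α = (8/20.6)^(1−α); take logs: α·ln(47/59) = (1−α)·ln(8/20.6), i.e. α·-0.2273898 = (1−α)·-0.9458495.
So α/(1−α) = (-0.9458495)/(-0.2273898) = 4.1595951, and α = 4.1595951/5.1595951 ≈ 0.8062.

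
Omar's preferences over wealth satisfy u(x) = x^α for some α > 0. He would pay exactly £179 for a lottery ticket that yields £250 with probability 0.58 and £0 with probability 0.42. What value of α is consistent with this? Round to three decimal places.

α ≈ 1.631

Since u(0) = 0, the lottery's EU is 0.58·250^α.
Equating: 179^α = 0.58·250^α, i.e. 0.7160^α = 0.58.
Take logs: α = ln 0.58 / ln(179/250) ≈ 1.63055.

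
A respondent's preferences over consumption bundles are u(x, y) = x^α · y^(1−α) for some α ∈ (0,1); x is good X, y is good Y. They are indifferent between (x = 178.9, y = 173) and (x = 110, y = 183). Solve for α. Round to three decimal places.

Indifference: 178.9^α · 173^(1−α) = 110^α · 183^(1−α).
Taking logs: α·ln 178.9 + (1−α)·ln 173 = α·ln 110 + (1−α)·ln 183, i.e. α·0.486347 = (1−α)·0.056195.
So α/(1−α) = (0.056195)/(0.486347) = 0.115545, and α = 0.115545/1.115545 ≈ 0.104.

α ≈ 0.104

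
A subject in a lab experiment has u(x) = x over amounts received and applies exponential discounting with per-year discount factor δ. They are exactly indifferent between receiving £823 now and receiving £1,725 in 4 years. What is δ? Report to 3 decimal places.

δ ≈ 0.831

The payoff in 4 years is discounted by δ^4, so u(823) = δ^4·u(1725) and δ^4 = u(823)/u(1725).
With u(x) = x: δ^4 = 823/1725 = 0.47710.
Hence δ = (0.47710)^(1/4) = 0.83110.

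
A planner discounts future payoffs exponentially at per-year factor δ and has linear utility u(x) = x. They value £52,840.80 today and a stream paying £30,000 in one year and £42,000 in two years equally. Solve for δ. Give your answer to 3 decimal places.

Equating present values: 52840.80 = 30000δ + 42000δ².
Rearranged: 42000δ² + 30000δ − 52840.80 = 0.
By the quadratic formula (taking the positive root), δ = (−30000 + √9777254400.00) / 84000 ≈ 0.820.

δ ≈ 0.820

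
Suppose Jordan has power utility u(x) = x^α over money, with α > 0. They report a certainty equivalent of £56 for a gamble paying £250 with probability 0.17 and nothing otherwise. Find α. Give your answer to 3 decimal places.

α ≈ 1.184

The lottery's expected utility is 0.17·u(250) + 0.83·u(0) = 0.17·250^α (since u(0) = 0 for α > 0).
Equating: 56^α = 0.17·250^α, i.e. 0.2240^α = 0.17.
Take logs: α = ln 0.17 / ln(56/250) ≈ 1.18438.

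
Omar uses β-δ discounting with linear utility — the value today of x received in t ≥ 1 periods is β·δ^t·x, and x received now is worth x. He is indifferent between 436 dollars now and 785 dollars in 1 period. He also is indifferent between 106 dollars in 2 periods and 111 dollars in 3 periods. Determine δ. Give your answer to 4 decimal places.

From the later pair, β·δ^2·106 = β·δ^3·111; dividing through, δ = 106/111 = 0.95495.

δ ≈ 0.9550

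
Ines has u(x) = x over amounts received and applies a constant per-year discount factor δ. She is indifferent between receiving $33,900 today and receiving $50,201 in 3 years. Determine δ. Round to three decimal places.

The payoff in 3 years is discounted by δ^3, so u(33900) = δ^3·u(50201) and δ^3 = u(33900)/u(50201).
With u(x) = x: δ^3 = 33900/50201 = 0.67529.
So δ = 0.67529^(1/3) ≈ 0.877.

δ ≈ 0.877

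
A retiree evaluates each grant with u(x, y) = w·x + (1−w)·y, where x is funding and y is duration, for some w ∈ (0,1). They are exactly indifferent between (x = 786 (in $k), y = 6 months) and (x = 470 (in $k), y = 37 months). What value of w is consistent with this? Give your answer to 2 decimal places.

w = 0.09

Indifference: w·786 + (1−w)·6 = w·470 + (1−w)·37.
Rearranging, 316·w − 31·(1−w) = 0.
The marginal rate of substitution is 31/316, so w = 31/(316+31) = 0.09.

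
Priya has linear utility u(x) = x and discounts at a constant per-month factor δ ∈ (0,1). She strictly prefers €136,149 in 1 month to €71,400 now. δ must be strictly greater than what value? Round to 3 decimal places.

δ > 0.524

The preference means 71400 < δ·136149.
Dividing through by 136149 gives δ > 0.52443.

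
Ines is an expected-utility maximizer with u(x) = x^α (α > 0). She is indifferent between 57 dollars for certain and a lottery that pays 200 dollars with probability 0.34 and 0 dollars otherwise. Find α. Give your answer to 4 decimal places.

Since u(0) = 0, the lottery's EU is 0.34·200^α.
Setting u(57) equal to that: 57^α = 0.34·200^α ⇒ (57/200)^α = 0.34.
Take logs: α = ln 0.34 / ln(57/200) ≈ 0.859427.

α ≈ 0.8594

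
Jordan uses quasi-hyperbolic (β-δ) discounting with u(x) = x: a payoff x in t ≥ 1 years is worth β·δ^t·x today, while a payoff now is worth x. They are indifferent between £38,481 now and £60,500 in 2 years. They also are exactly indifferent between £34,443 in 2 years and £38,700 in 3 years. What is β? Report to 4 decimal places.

The second indifference involves only future payoffs, so β cancels: β·δ^2·34443 = β·δ^3·38700, giving δ = 34443/38700 = 0.89000.
The first indifference: 38481 = β·δ^2·60500, so β = 38481/(δ^2·60500) = 38481/(0.79210·60500) ≈ 0.8030.

β ≈ 0.8030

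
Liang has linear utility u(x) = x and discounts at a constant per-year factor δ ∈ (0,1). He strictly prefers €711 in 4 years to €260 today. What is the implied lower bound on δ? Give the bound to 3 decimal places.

δ > 0.778

Comparing present values: 260 < δ^4·711.
Dividing by 711: δ^4 > 0.36568. Both sides are positive, so the 4th root keeps the direction.
δ > (260/711)^(1/4) ≈ 0.778.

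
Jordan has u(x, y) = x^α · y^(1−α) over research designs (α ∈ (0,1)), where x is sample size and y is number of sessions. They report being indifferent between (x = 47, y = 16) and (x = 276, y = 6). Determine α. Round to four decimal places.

α ≈ 0.3565

Indifference: 47^α · 16^(1−α) = 276^α · 6^(1−α).
Rearrange to (47/276)^α = (6/16)^(1−α) and take logs: α·-1.7702533 = (1−α)·-0.9808293.
With A = -1.7702533 and B = -0.9808293: α·A = (1−α)·B, so α = B/(A+B) = -0.9808293/-2.7510826 ≈ 0.3565.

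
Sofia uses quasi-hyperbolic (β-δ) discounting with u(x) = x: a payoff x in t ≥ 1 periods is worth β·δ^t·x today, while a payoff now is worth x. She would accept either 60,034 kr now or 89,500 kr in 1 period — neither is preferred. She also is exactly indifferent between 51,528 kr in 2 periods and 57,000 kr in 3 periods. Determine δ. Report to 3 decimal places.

δ ≈ 0.904

The second indifference involves only future payoffs, so β cancels: β·δ^2·51528 = β·δ^3·57000, giving δ = 51528/57000 = 0.90400.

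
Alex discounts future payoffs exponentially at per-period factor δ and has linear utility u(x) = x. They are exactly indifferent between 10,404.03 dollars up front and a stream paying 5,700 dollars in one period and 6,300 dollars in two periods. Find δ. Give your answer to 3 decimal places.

Equating present values: 10404.03 = 5700δ + 6300δ².
So 6300δ² + 5700δ − 10404.03 = 0.
The positive root is δ = [−5700 + √(5700² + 4·6300·10404.03)] / (2·6300) = (−5700 + 17166.000)/12600 ≈ 0.910.

δ ≈ 0.910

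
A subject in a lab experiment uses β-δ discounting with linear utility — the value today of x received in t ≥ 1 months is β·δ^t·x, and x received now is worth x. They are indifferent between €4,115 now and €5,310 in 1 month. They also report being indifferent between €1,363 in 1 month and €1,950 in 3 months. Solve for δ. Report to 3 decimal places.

Both payoffs in the second observation are in the future, so β drops out: δ^1·1363 = δ^3·1950 ⇒ δ^2 = 1363/1950 = 0.69897, so δ = 0.83605.

δ ≈ 0.836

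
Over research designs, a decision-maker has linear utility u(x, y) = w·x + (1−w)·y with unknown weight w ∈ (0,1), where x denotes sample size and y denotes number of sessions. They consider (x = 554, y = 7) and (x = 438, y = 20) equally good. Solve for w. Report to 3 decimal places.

u(554,7) = u(438,20) means w·554 + (1−w)·7 = w·438 + (1−w)·20.
w·(554−438) = (1−w)·(20−7), i.e. w·116 = (1−w)·13.
Hence w = 13/(116+13) = 13/129 = 0.101.

w = 0.101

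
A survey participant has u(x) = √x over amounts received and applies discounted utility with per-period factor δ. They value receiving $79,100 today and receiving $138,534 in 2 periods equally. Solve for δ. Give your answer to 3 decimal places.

Equating discounted utilities: u(79100) = δ^2·u(138534) ⇒ δ^2 = u(79100)/u(138534).
With u(x) = √x: δ^2 = √79100/√138534 = √(79100/138534) = 0.75563.
So δ = 0.75563^(1/2) ≈ 0.869.

δ ≈ 0.869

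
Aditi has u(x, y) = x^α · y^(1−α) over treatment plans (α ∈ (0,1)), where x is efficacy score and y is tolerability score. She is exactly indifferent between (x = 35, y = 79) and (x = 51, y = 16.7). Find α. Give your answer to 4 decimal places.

α ≈ 0.8050

The Cobb–Douglas utilities coincide, so 35^α·79^(1−α) = 51^α·16.7^(1−α).
Taking logs: α·ln 35 + (1−α)·ln 79 = α·ln 51 + (1−α)·ln 16.7, i.e. α·-0.3764776 = (1−α)·-1.5540391.
Thus α·(-1.9305167) = -1.5540391, so α = -1.5540391/-1.9305167 ≈ 0.8050.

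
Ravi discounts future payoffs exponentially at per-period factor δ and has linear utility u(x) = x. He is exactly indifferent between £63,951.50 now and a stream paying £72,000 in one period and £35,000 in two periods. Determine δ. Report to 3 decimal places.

The stream is worth 72000δ + 35000δ² today, so 72000δ + 35000δ² = 63951.50.
Rearranged: 35000δ² + 72000δ − 63951.50 = 0.
By the quadratic formula (taking the positive root), δ = (−72000 + √14137210000.00) / 70000 ≈ 0.670.

δ ≈ 0.670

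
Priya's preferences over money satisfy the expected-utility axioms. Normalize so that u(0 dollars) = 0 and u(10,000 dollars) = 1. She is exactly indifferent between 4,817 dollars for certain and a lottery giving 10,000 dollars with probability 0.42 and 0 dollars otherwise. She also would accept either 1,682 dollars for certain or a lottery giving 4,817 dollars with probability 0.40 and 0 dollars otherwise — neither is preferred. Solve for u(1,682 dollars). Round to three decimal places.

0.168

The first gamble pins u(4,817 dollars): it must equal 0.42·1 + 0.58·0 = 0.42.
Chaining: u(1,682 dollars) = 0.40·0.42 + 0.60·0.00 = 0.1680.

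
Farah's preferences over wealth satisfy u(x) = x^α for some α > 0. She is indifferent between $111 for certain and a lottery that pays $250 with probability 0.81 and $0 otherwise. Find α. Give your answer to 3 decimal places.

The lottery's expected utility is 0.81·u(250) + 0.19·u(0) = 0.81·250^α (since u(0) = 0 for α > 0).
Equating: 111^α = 0.81·250^α, i.e. 0.4440^α = 0.81.
Take logs: α = ln 0.81 / ln(111/250) ≈ 0.25953.

α ≈ 0.260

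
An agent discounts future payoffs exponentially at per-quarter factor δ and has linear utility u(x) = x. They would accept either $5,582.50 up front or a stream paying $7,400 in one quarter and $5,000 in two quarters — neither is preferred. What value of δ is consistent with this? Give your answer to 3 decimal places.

Equating present values: 5582.50 = 7400δ + 5000δ².
So 5000δ² + 7400δ − 5582.50 = 0.
By the quadratic formula (taking the positive root), δ = (−7400 + √166410000.00) / 10000 ≈ 0.550.

δ ≈ 0.550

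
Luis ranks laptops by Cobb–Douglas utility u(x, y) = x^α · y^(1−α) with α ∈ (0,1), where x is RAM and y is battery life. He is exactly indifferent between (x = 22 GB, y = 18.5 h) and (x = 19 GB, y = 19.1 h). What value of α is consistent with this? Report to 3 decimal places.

Set the two utilities equal: 22^α·18.5^(1−α) = 19^α·19.1^(1−α).
(22/19)^α = (19.1/18.5)^(1−α); take logs: α·ln(22/19) = (1−α)·ln(19.1/18.5), i.e. α·0.146603 = (1−α)·0.031918.
With A = 0.146603 and B = 0.031918: α·A = (1−α)·B, so α = B/(A+B) = 0.031918/0.178521 ≈ 0.179.

α ≈ 0.179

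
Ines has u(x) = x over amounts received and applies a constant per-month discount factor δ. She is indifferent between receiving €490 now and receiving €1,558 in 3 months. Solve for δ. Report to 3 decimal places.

δ ≈ 0.680

The payoff in 3 months is discounted by δ^3, so u(490) = δ^3·u(1558) and δ^3 = u(490)/u(1558).
With u(x) = x: δ^3 = 490/1558 = 0.31451.
Hence δ = (0.31451)^(1/3) = 0.68005.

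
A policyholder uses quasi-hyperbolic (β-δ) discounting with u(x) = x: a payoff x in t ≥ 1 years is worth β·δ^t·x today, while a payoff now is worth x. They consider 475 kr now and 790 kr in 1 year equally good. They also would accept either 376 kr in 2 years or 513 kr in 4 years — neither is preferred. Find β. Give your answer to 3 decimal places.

β ≈ 0.702

The second indifference involves only future payoffs, so β cancels: β·δ^2·376 = β·δ^4·513, giving δ^2 = 376/513 = 0.73294, so δ = 0.85612.
The first indifference: 475 = β·δ·790, so β = 475/(δ·790) = 475/(0.85612·790) ≈ 0.702.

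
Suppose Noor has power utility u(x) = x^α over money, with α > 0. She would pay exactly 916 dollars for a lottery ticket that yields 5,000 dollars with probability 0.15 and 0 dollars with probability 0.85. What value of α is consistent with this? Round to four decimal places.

α ≈ 1.1178

The lottery's expected utility is 0.15·u(5000) + 0.85·u(0) = 0.15·5000^α (since u(0) = 0 for α > 0).
Setting u(916) equal to that: 916^α = 0.15·5000^α ⇒ (916/5000)^α = 0.15.
Take logs: α = ln 0.15 / ln(916/5000) ≈ 1.117809.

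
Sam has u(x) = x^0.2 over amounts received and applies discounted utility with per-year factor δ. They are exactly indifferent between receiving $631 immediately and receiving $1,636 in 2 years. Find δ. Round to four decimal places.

δ ≈ 0.9091

Equating discounted utilities: u(631) = δ^2·u(1636) ⇒ δ^2 = u(631)/u(1636).
With u(x) = x^0.2: δ^2 = 631^0.2/1636^0.2 = (631/1636)^0.2 = 0.82651.
Hence δ = (0.82651)^(1/2) = 0.909127.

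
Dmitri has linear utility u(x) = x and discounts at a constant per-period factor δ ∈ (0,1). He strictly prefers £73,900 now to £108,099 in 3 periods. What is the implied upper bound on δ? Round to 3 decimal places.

δ < 0.881

Under u(x) = x this choice says 73900 > δ^3·108099.
Hence δ^3 < 73900/108099 = 0.68363, and x ↦ x^(1/3) is increasing on (0,∞).
δ < 0.68363^(1/3) = 0.881.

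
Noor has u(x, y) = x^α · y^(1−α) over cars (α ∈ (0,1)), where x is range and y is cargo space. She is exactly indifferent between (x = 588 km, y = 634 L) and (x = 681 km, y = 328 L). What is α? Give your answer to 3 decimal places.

α ≈ 0.818

Set the two utilities equal: 588^α·634^(1−α) = 681^α·328^(1−α).
Taking logs: α·ln 588 + (1−α)·ln 634 = α·ln 681 + (1−α)·ln 328, i.e. α·-0.146835 = (1−α)·-0.659035.
Thus α·(-0.805870) = -0.659035, so α = -0.659035/-0.805870 ≈ 0.818.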